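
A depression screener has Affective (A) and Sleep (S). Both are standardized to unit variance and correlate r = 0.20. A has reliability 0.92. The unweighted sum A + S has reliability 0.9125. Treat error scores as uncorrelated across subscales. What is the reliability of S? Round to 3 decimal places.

Var(A+S) = 2 + 2·0.20 = 2.400.
True-score variance = ρ_A + ρ_S + 2·0.20, so 0.9125 = (0.92 + ρ_S + 0.40) / 2.400.
ρ_S = 0.9125·2.400 − 0.92 − 0.40 = 0.870.

0.870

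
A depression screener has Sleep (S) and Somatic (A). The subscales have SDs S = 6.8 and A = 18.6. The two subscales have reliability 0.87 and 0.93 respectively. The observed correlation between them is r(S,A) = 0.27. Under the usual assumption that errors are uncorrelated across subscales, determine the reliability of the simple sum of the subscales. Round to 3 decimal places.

Var(S+A) = 6.8² + 18.6² + 2·[6.8·18.6·0.27] = 392.2 + 68.2992 = 460.499.
Under uncorrelated errors the observed covariances equal the true-score covariances, so only the own-variance terms attenuate.
True-score variance = [6.8²·0.87 + 18.6²·0.93] + 68.2992 = 361.972 + 68.2992 = 430.271.
Reliability = 430.271 / 460.499 = 0.934.

0.934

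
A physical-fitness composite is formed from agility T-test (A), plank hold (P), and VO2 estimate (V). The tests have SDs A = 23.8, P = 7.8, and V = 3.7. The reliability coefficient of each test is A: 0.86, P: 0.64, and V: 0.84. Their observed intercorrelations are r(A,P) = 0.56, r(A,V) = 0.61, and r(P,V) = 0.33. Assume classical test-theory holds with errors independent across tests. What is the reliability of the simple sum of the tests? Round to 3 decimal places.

Var(A+P+V) = 23.8² + 7.8² + 3.7² + 2·[23.8·7.8·0.56 + 23.8·3.7·0.61 + 7.8·3.7·0.33] = 640.97 + 334.398 = 975.368.
Under uncorrelated errors the observed covariances equal the true-score covariances, so only the own-variance terms attenuate.
True-score variance = [23.8²·0.86 + 7.8²·0.64 + 3.7²·0.84] + 334.398 = 537.576 + 334.398 = 871.973.
Reliability = 871.973 / 975.368 = 0.894.

0.894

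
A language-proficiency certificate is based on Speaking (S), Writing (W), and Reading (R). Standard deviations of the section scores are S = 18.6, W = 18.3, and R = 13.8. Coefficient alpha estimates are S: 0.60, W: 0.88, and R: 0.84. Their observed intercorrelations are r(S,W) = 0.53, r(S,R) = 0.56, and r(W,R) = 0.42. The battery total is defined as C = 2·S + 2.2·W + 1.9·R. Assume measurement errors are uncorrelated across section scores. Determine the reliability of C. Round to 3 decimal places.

Var(C) = 2²·18.6² + 2.2²·18.3² + 1.9²·13.8² + 2·[4.4·18.6·18.3·0.53 + 3.8·18.6·13.8·0.56 + 4.18·18.3·13.8·0.42] = 3692.2 + 3566.68 = 7258.88.
Because errors are independent across components, Cov(Tᵢ,Tⱼ) = Cov(Xᵢ,Xⱼ); the off-diagonal part of the true-score variance is the same as above.
True-score variance = [2²·18.6²·0.60 + 2.2²·18.3²·0.88 + 1.9²·13.8²·0.84] + 3566.68 = 2834.16 + 3566.68 = 6400.84.
Reliability = 6400.84 / 7258.88 = 0.882.

0.882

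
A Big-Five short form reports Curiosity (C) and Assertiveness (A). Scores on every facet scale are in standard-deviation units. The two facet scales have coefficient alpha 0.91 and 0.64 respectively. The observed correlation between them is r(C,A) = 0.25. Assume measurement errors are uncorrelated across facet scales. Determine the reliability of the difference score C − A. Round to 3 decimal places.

0.700

Var(C−A) = 1 + 1 − 2·0.25 = 2 − 0.5 = 1.5.
Because errors are independent across components, Cov(Tᵢ,Tⱼ) = Cov(Xᵢ,Xⱼ); the off-diagonal part of the true-score variance is the same as above.
True-score variance = [0.91 + 0.64] − 0.5 = 1.55 − 0.5 = 1.05.
Reliability = 1.05 / 1.5 = 0.700.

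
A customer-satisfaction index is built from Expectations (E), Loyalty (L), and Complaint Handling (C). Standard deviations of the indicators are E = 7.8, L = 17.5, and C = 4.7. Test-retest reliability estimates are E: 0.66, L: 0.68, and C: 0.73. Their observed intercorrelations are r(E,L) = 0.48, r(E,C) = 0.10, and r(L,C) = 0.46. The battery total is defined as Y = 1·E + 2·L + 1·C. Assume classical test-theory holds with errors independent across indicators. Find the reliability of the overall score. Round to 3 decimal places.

Var(Y) = 7.8² + 2²·17.5² + 4.7² + 2·[2·7.8·17.5·0.48 + 7.8·4.7·0.10 + 2·17.5·4.7·0.46] = 1307.93 + 420.752 = 1728.68.
Under uncorrelated errors the observed covariances equal the true-score covariances, so only the own-variance terms attenuate.
True-score variance = [7.8²·0.66 + 2²·17.5²·0.68 + 4.7²·0.73] + 420.752 = 889.28 + 420.752 = 1310.03.
Reliability = 1310.03 / 1728.68 = 0.758.

0.758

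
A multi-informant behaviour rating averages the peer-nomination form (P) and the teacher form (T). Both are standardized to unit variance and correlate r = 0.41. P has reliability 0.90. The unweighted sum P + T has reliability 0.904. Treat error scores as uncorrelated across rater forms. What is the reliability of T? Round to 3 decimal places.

Var(P+T) = 2 + 2·0.41 = 2.820.
True-score variance = ρ_P + ρ_T + 2·0.41, so 0.904 = (0.90 + ρ_T + 0.82) / 2.820.
ρ_T = 0.904·2.820 − 0.90 − 0.82 = 0.829.

0.829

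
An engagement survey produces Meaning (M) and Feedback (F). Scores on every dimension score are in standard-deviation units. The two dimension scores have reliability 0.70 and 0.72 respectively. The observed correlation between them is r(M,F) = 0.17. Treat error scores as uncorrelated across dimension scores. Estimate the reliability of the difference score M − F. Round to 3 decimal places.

0.651

Var(M−F) = 1 + 1 − 2·0.17 = 2 − 0.34 = 1.66.
With uncorrelated errors the cross-covariances are all true-score covariance, so they carry over unchanged; only the diagonal terms shrink to ρᵢσᵢ².
True-score variance = [0.70 + 0.72] − 0.34 = 1.42 − 0.34 = 1.08.
Reliability = 1.08 / 1.66 = 0.651.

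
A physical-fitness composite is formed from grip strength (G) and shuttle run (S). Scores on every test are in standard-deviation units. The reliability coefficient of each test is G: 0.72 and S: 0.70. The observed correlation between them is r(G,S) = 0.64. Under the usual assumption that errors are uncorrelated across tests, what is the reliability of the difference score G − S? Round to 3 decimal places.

0.194

Var(G−S) = 1 + 1 − 2·0.64 = 2 − 1.28 = 0.72.
Under uncorrelated errors the observed covariances equal the true-score covariances, so only the own-variance terms attenuate.
True-score variance = [0.72 + 0.70] − 1.28 = 1.42 − 1.28 = 0.14.
Reliability = 0.14 / 0.72 = 0.194.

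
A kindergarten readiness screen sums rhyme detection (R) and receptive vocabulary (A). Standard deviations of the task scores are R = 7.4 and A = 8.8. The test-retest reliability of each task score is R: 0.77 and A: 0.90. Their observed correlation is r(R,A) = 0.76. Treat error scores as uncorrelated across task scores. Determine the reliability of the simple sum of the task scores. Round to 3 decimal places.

Var(R+A) = 7.4² + 8.8² + 2·[7.4·8.8·0.76] = 132.2 + 98.9824 = 231.182.
Because errors are independent across components, Cov(Tᵢ,Tⱼ) = Cov(Xᵢ,Xⱼ); the off-diagonal part of the true-score variance is the same as above.
True-score variance = [7.4²·0.77 + 8.8²·0.90] + 98.9824 = 111.861 + 98.9824 = 210.844.
Reliability = 210.844 / 231.182 = 0.912.

0.912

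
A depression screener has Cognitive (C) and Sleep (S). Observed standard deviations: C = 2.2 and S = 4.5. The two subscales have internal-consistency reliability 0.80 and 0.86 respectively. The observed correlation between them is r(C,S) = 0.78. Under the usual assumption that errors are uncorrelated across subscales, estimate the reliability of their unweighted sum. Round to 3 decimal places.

0.906

Var(C+S) = 2.2² + 4.5² + 2·[2.2·4.5·0.78] = 25.09 + 15.444 = 40.534.
With uncorrelated errors the cross-covariances are all true-score covariance, so they carry over unchanged; only the diagonal terms shrink to ρᵢσᵢ².
True-score variance = [2.2²·0.80 + 4.5²·0.86] + 15.444 = 21.287 + 15.444 = 36.731.
Reliability = 36.731 / 40.534 = 0.906.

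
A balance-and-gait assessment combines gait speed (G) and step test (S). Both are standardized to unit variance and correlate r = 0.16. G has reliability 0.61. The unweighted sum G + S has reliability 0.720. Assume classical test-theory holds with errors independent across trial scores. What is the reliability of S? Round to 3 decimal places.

Var(G+S) = 2 + 2·0.16 = 2.320.
True-score variance = ρ_G + ρ_S + 2·0.16, so 0.720 = (0.61 + ρ_S + 0.32) / 2.320.
ρ_S = 0.720·2.320 − 0.61 − 0.32 = 0.740.

0.740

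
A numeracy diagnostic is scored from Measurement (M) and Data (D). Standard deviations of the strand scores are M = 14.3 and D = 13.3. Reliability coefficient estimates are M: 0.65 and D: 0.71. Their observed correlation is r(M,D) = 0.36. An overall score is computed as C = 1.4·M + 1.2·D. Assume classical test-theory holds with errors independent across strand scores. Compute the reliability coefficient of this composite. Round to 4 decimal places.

0.7582

Var(C) = 1.4²·14.3² + 1.2²·13.3² + 2·[1.68·14.3·13.3·0.36] = 655.522 + 230.054 = 885.576.
Under uncorrelated errors the observed covariances equal the true-score covariances, so only the own-variance terms attenuate.
True-score variance = [1.4²·14.3²·0.65 + 1.2²·13.3²·0.71] + 230.054 = 441.373 + 230.054 = 671.426.
Reliability = 671.426 / 885.576 = 0.7582.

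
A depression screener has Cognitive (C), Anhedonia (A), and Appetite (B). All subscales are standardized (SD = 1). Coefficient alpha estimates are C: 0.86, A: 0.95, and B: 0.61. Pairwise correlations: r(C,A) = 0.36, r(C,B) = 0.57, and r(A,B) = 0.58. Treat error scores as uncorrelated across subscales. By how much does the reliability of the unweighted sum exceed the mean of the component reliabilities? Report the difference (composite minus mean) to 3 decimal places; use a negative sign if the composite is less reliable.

Var(sum) = 3 + 3.02 = 6.02; true-score variance = 2.42 + 3.02 = 5.44; composite reliability = 0.9037.
Mean component reliability = 0.8067.
Difference = 0.9037 − 0.8067 = 0.097.

0.097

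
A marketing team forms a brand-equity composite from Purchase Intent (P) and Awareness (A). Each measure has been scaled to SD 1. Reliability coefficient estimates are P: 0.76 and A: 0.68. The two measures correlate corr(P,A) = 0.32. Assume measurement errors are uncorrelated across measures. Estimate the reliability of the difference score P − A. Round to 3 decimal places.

Var(P−A) = 1 + 1 − 2·0.32 = 2 − 0.64 = 1.36.
With uncorrelated errors the cross-covariances are all true-score covariance, so they carry over unchanged; only the diagonal terms shrink to ρᵢσᵢ².
True-score variance = [0.76 + 0.68] − 0.64 = 1.44 − 0.64 = 0.8.
Reliability = 0.8 / 1.36 = 0.588.

0.588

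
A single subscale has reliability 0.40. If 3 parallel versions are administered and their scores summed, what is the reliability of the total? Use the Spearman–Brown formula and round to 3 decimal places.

ρ_k = kρ / (1 + (k−1)ρ) = 3·0.40 / (1 + 2·0.40) = 1.200 / 1.800 = 0.667.

0.667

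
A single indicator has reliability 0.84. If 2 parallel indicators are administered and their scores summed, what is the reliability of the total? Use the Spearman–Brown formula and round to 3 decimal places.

ρ_k = kρ / (1 + (k−1)ρ) = 2·0.84 / (1 + 1·0.84) = 1.680 / 1.840 = 0.913.

0.913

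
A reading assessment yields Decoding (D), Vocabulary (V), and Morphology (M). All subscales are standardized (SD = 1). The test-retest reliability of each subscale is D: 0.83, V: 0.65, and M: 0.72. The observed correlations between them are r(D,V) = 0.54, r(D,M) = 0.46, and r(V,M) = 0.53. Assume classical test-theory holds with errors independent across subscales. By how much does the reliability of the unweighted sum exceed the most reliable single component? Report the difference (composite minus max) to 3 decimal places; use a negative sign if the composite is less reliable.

Var(sum) = 3 + 3.06 = 6.06; true-score variance = 2.2 + 3.06 = 5.26; composite reliability = 0.8680.
Max component reliability = 0.8300.
Difference = 0.8680 − 0.8300 = 0.038.

0.038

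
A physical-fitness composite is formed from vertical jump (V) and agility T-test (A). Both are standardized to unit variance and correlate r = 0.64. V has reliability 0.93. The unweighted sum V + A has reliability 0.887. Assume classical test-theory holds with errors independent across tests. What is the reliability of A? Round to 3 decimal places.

0.699

Var(V+A) = 2 + 2·0.64 = 3.280.
True-score variance = ρ_V + ρ_A + 2·0.64, so 0.887 = (0.93 + ρ_A + 1.28) / 3.280.
ρ_A = 0.887·3.280 − 0.93 − 1.28 = 0.699.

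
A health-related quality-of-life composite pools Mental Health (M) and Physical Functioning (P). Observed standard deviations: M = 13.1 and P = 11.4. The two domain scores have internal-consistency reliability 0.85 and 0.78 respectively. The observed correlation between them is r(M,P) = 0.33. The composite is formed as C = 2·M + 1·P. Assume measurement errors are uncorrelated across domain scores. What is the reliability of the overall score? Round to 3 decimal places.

Var(C) = 2²·13.1² + 11.4² + 2·[2·13.1·11.4·0.33] = 816.4 + 197.129 = 1013.53.
Under uncorrelated errors the observed covariances equal the true-score covariances, so only the own-variance terms attenuate.
True-score variance = [2²·13.1²·0.85 + 11.4²·0.78] + 197.129 = 684.843 + 197.129 = 881.972.
Reliability = 881.972 / 1013.53 = 0.870.

0.870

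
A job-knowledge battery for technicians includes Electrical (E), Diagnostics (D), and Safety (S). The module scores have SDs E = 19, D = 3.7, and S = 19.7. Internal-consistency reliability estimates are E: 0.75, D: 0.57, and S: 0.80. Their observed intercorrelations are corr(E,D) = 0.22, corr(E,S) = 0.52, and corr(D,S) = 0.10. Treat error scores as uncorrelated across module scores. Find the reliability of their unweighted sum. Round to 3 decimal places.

0.855

Var(E+D+S) = 19² + 3.7² + 19.7² + 2·[19·3.7·0.22 + 19·19.7·0.52 + 3.7·19.7·0.10] = 762.78 + 434.782 = 1197.56.
With uncorrelated errors the cross-covariances are all true-score covariance, so they carry over unchanged; only the diagonal terms shrink to ρᵢσᵢ².
True-score variance = [19²·0.75 + 3.7²·0.57 + 19.7²·0.80] + 434.782 = 589.025 + 434.782 = 1023.81.
Reliability = 1023.81 / 1197.56 = 0.855.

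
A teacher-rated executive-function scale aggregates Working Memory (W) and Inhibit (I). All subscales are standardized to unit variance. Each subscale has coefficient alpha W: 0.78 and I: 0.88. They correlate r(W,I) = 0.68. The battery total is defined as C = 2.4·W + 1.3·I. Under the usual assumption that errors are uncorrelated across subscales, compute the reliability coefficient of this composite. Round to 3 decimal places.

0.874

Var(C) = 2.4² + 1.3² + 2·[3.12·0.68] = 7.45 + 4.2432 = 11.6932.
Under uncorrelated errors the observed covariances equal the true-score covariances, so only the own-variance terms attenuate.
True-score variance = [2.4²·0.78 + 1.3²·0.88] + 4.2432 = 5.98 + 4.2432 = 10.2232.
Reliability = 10.2232 / 11.6932 = 0.874.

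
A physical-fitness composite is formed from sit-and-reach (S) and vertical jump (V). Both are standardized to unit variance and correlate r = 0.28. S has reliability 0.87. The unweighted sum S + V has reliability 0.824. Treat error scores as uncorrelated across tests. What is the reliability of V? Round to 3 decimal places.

Var(S+V) = 2 + 2·0.28 = 2.560.
True-score variance = ρ_S + ρ_V + 2·0.28, so 0.824 = (0.87 + ρ_V + 0.56) / 2.560.
ρ_V = 0.824·2.560 − 0.87 − 0.56 = 0.679.

0.679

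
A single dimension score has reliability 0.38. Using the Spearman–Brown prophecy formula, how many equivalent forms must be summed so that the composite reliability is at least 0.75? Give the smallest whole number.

5

k ≥ ρ*(1−ρ₁)/(ρ₁(1−ρ*)) = 0.75·0.62 / (0.38·0.25) = 4.895.
Smallest integer k = 5.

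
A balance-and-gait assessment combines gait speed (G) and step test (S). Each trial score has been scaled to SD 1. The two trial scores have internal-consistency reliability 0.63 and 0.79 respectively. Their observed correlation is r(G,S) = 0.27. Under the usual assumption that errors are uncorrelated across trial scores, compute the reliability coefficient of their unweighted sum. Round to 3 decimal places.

0.772

Var(G+S) = 2 + 2·[0.27] = 2 + 0.54 = 2.54.
Because errors are independent across components, Cov(Tᵢ,Tⱼ) = Cov(Xᵢ,Xⱼ); the off-diagonal part of the true-score variance is the same as above.
True-score variance = [0.63 + 0.79] + 0.54 = 1.42 + 0.54 = 1.96.
Reliability = 1.96 / 2.54 = 0.772.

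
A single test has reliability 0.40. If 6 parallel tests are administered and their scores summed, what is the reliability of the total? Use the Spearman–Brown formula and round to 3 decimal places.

0.800

ρ_k = kρ / (1 + (k−1)ρ) = 6·0.40 / (1 + 5·0.40) = 2.400 / 3.000 = 0.800.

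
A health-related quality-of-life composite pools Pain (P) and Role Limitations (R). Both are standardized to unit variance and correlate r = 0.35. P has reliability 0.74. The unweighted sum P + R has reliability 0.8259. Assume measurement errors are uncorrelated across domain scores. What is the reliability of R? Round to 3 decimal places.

0.790

Var(P+R) = 2 + 2·0.35 = 2.700.
True-score variance = ρ_P + ρ_R + 2·0.35, so 0.8259 = (0.74 + ρ_R + 0.70) / 2.700.
ρ_R = 0.8259·2.700 − 0.74 − 0.70 = 0.790.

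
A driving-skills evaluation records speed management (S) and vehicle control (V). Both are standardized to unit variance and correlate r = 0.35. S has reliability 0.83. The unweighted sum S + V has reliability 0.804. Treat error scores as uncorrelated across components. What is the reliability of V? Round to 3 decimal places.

Var(S+V) = 2 + 2·0.35 = 2.700.
True-score variance = ρ_S + ρ_V + 2·0.35, so 0.804 = (0.83 + ρ_V + 0.70) / 2.700.
ρ_V = 0.804·2.700 − 0.83 − 0.70 = 0.641.

0.641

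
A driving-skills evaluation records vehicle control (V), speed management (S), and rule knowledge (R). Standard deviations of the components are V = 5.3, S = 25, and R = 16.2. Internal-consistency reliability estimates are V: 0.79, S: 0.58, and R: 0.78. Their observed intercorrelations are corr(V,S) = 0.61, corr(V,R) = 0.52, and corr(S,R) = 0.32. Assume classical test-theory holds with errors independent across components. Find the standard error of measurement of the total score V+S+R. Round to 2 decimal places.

Var(total) = 915.53 + 510.144 = 1425.67.
True-score variance = 589.394 + 510.144 = 1099.54, so reliability = 0.7712.
Error variance = 1425.67 − 1099.54 = 326.136; SEM = √326.136 = 18.06.

18.06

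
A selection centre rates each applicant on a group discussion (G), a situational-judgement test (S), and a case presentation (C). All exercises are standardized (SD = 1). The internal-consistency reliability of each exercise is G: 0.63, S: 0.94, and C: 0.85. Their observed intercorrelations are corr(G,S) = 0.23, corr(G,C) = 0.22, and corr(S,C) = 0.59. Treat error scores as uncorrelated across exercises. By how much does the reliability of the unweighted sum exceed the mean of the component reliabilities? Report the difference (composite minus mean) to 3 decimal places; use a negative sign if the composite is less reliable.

Var(sum) = 3 + 2.08 = 5.08; true-score variance = 2.42 + 2.08 = 4.5; composite reliability = 0.8858.
Mean component reliability = 0.8067.
Difference = 0.8858 − 0.8067 = 0.079.

0.079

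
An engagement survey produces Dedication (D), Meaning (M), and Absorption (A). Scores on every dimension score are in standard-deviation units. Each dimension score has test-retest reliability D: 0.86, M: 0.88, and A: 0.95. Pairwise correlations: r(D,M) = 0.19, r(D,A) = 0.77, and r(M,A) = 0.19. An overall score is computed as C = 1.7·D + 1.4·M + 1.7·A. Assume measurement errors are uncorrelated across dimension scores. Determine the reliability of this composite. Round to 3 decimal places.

0.944

Var(C) = 1.7² + 1.4² + 1.7² + 2·[2.38·0.19 + 2.89·0.77 + 2.38·0.19] = 7.74 + 6.2594 = 13.9994.
With uncorrelated errors the cross-covariances are all true-score covariance, so they carry over unchanged; only the diagonal terms shrink to ρᵢσᵢ².
True-score variance = [1.7²·0.86 + 1.4²·0.88 + 1.7²·0.95] + 6.2594 = 6.9557 + 6.2594 = 13.2151.
Reliability = 13.2151 / 13.9994 = 0.944.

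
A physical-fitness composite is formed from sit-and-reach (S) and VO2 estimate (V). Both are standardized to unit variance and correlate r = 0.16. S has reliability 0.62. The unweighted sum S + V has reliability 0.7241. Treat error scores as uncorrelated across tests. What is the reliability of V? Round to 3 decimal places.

Var(S+V) = 2 + 2·0.16 = 2.320.
True-score variance = ρ_S + ρ_V + 2·0.16, so 0.7241 = (0.62 + ρ_V + 0.32) / 2.320.
ρ_V = 0.7241·2.320 − 0.62 − 0.32 = 0.740.

0.740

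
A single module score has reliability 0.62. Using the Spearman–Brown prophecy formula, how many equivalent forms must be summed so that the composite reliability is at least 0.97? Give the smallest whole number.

k ≥ ρ*(1−ρ₁)/(ρ₁(1−ρ*)) = 0.97·0.38 / (0.62·0.03) = 19.817.
Smallest integer k = 20.

20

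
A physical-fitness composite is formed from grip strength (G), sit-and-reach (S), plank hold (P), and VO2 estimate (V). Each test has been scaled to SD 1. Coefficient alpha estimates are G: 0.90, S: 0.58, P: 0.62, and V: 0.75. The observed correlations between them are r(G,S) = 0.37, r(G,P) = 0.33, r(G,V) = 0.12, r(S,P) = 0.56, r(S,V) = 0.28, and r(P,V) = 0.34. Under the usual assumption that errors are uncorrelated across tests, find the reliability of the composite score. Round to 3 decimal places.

0.856

Var(G+S+P+V) = 4 + 2·[0.37 + 0.33 + 0.12 + 0.56 + 0.28 + 0.34] = 4 + 4 = 8.
Under uncorrelated errors the observed covariances equal the true-score covariances, so only the own-variance terms attenuate.
True-score variance = [0.90 + 0.58 + 0.62 + 0.75] + 4 = 2.85 + 4 = 6.85.
Reliability = 6.85 / 8 = 0.856.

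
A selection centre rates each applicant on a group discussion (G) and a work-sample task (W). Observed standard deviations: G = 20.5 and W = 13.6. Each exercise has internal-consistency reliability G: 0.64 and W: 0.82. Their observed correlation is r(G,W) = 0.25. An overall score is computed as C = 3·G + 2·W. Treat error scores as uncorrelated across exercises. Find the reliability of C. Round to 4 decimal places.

0.7210

Var(C) = 3²·20.5² + 2²·13.6² + 2·[6·20.5·13.6·0.25] = 4522.09 + 836.4 = 5358.49.
Under uncorrelated errors the observed covariances equal the true-score covariances, so only the own-variance terms attenuate.
True-score variance = [3²·20.5²·0.64 + 2²·13.6²·0.82] + 836.4 = 3027.31 + 836.4 = 3863.71.
Reliability = 3863.71 / 5358.49 = 0.7210.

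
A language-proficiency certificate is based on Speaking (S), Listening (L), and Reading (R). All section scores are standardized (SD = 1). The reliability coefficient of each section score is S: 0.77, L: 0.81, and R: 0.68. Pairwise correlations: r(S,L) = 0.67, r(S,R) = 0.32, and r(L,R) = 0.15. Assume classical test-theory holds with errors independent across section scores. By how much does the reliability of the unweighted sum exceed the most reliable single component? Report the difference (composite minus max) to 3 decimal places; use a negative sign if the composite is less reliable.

Var(sum) = 3 + 2.28 = 5.28; true-score variance = 2.26 + 2.28 = 4.54; composite reliability = 0.8598.
Max component reliability = 0.8100.
Difference = 0.8598 − 0.8100 = 0.050.

0.050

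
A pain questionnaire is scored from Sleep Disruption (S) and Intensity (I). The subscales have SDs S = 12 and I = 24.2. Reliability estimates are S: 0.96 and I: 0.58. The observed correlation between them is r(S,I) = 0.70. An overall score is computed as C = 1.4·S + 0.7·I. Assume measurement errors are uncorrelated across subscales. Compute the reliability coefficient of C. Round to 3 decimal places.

0.864

Var(C) = 1.4²·12² + 0.7²·24.2² + 2·[0.98·12·24.2·0.70] = 569.204 + 398.429 = 967.632.
Because errors are independent across components, Cov(Tᵢ,Tⱼ) = Cov(Xᵢ,Xⱼ); the off-diagonal part of the true-score variance is the same as above.
True-score variance = [1.4²·12²·0.96 + 0.7²·24.2²·0.58] + 398.429 = 437.389 + 398.429 = 835.818.
Reliability = 835.818 / 967.632 = 0.864.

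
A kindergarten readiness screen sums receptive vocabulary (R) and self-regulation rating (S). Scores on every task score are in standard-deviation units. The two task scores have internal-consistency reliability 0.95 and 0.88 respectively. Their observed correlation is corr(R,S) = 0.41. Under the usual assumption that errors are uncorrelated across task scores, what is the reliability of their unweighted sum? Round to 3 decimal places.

Var(R+S) = 2 + 2·[0.41] = 2 + 0.82 = 2.82.
Under uncorrelated errors the observed covariances equal the true-score covariances, so only the own-variance terms attenuate.
True-score variance = [0.95 + 0.88] + 0.82 = 1.83 + 0.82 = 2.65.
Reliability = 2.65 / 2.82 = 0.940.

0.940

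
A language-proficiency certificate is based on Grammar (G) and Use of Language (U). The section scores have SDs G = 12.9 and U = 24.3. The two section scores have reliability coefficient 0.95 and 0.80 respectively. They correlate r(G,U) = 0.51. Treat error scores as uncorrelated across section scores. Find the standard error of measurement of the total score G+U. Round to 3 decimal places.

11.244

Var(total) = 756.9 + 319.739 = 1076.64.
True-score variance = 630.482 + 319.739 = 950.221, so reliability = 0.8826.
Error variance = 1076.64 − 950.221 = 126.418; SEM = √126.418 = 11.244.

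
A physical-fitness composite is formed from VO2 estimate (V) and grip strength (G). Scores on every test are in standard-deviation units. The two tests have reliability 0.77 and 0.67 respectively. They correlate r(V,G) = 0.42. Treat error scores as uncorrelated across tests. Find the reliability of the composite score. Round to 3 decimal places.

0.803

Var(V+G) = 2 + 2·[0.42] = 2 + 0.84 = 2.84.
Under uncorrelated errors the observed covariances equal the true-score covariances, so only the own-variance terms attenuate.
True-score variance = [0.77 + 0.67] + 0.84 = 1.44 + 0.84 = 2.28.
Reliability = 2.28 / 2.84 = 0.803.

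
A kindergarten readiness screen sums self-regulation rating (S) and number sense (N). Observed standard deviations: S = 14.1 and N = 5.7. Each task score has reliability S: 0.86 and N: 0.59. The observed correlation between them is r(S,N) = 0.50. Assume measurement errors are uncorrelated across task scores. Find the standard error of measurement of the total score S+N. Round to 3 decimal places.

6.415

Var(total) = 231.3 + 80.37 = 311.67.
True-score variance = 190.146 + 80.37 = 270.516, so reliability = 0.8680.
Error variance = 311.67 − 270.516 = 41.1543; SEM = √41.1543 = 6.415.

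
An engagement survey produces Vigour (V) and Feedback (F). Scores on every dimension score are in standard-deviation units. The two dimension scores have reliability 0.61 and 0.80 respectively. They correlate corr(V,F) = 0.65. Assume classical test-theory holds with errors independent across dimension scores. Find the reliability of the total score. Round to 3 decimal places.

0.821

Var(V+F) = 2 + 2·[0.65] = 2 + 1.3 = 3.3.
Because errors are independent across components, Cov(Tᵢ,Tⱼ) = Cov(Xᵢ,Xⱼ); the off-diagonal part of the true-score variance is the same as above.
True-score variance = [0.61 + 0.80] + 1.3 = 1.41 + 1.3 = 2.71.
Reliability = 2.71 / 3.3 = 0.821.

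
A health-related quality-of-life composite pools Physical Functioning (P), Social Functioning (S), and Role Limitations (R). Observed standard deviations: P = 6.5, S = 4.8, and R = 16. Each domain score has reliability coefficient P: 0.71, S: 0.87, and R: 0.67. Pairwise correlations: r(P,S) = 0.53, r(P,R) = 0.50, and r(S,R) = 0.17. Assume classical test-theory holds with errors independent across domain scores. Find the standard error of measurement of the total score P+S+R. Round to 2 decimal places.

Var(total) = 321.29 + 163.184 = 484.474.
True-score variance = 221.562 + 163.184 = 384.746, so reliability = 0.7942.
Error variance = 484.474 − 384.746 = 99.7277; SEM = √99.7277 = 9.99.

9.99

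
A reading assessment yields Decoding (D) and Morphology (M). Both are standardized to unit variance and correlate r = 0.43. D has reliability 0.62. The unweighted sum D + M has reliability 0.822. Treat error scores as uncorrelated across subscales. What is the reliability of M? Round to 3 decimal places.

0.871

Var(D+M) = 2 + 2·0.43 = 2.860.
True-score variance = ρ_D + ρ_M + 2·0.43, so 0.822 = (0.62 + ρ_M + 0.86) / 2.860.
ρ_M = 0.822·2.860 − 0.62 − 0.86 = 0.871.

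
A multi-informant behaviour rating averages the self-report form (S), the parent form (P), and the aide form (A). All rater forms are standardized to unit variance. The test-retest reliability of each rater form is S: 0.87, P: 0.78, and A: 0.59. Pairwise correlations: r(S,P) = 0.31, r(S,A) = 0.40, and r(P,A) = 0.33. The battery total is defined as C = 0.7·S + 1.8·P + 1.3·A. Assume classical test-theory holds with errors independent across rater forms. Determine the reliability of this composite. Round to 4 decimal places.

0.8266

Var(C) = 0.7² + 1.8² + 1.3² + 2·[1.26·0.31 + 0.91·0.40 + 2.34·0.33] = 5.42 + 3.0536 = 8.4736.
With uncorrelated errors the cross-covariances are all true-score covariance, so they carry over unchanged; only the diagonal terms shrink to ρᵢσᵢ².
True-score variance = [0.7²·0.87 + 1.8²·0.78 + 1.3²·0.59] + 3.0536 = 3.9506 + 3.0536 = 7.0042.
Reliability = 7.0042 / 8.4736 = 0.8266.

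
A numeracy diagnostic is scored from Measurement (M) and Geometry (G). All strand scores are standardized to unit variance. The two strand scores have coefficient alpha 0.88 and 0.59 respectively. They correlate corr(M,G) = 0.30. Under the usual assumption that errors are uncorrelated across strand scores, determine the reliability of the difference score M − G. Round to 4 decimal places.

Var(M−G) = 1 + 1 − 2·0.30 = 2 − 0.6 = 1.4.
With uncorrelated errors the cross-covariances are all true-score covariance, so they carry over unchanged; only the diagonal terms shrink to ρᵢσᵢ².
True-score variance = [0.88 + 0.59] − 0.6 = 1.47 − 0.6 = 0.87.
Reliability = 0.87 / 1.4 = 0.6214.

0.6214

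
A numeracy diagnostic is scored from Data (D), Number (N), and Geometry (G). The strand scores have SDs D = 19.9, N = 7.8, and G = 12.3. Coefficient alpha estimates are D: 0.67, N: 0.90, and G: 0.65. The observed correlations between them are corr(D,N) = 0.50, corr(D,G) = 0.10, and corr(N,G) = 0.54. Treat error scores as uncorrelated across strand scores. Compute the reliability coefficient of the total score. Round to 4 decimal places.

Var(D+N+G) = 19.9² + 7.8² + 12.3² + 2·[19.9·7.8·0.50 + 19.9·12.3·0.10 + 7.8·12.3·0.54] = 608.14 + 307.789 = 915.929.
With uncorrelated errors the cross-covariances are all true-score covariance, so they carry over unchanged; only the diagonal terms shrink to ρᵢσᵢ².
True-score variance = [19.9²·0.67 + 7.8²·0.90 + 12.3²·0.65] + 307.789 = 418.421 + 307.789 = 726.21.
Reliability = 726.21 / 915.929 = 0.7929.

0.7929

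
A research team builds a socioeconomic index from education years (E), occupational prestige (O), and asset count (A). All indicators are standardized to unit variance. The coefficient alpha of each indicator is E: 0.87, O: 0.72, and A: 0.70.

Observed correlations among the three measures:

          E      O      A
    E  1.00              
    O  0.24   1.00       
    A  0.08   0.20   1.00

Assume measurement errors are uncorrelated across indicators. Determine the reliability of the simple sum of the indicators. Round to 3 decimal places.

0.824

Var(E+O+A) = 3 + 2·[0.24 + 0.08 + 0.20] = 3 + 1.04 = 4.04.
With uncorrelated errors the cross-covariances are all true-score covariance, so they carry over unchanged; only the diagonal terms shrink to ρᵢσᵢ².
True-score variance = [0.87 + 0.72 + 0.70] + 1.04 = 2.29 + 1.04 = 3.33.
Reliability = 3.33 / 4.04 = 0.824.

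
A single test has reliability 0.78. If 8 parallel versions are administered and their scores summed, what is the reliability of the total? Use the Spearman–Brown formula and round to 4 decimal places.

ρ_k = kρ / (1 + (k−1)ρ) = 8·0.78 / (1 + 7·0.78) = 6.240 / 6.460 = 0.9659.

0.9659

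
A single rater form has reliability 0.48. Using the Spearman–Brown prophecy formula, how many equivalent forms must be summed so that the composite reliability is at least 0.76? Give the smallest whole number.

4

k ≥ ρ*(1−ρ₁)/(ρ₁(1−ρ*)) = 0.76·0.52 / (0.48·0.24) = 3.431.
Smallest integer k = 4.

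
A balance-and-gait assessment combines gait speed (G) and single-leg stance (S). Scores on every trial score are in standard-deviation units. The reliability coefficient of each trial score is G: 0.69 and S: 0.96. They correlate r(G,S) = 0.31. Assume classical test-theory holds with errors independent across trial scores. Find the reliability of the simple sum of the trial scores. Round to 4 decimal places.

Var(G+S) = 2 + 2·[0.31] = 2 + 0.62 = 2.62.
Because errors are independent across components, Cov(Tᵢ,Tⱼ) = Cov(Xᵢ,Xⱼ); the off-diagonal part of the true-score variance is the same as above.
True-score variance = [0.69 + 0.96] + 0.62 = 1.65 + 0.62 = 2.27.
Reliability = 2.27 / 2.62 = 0.8664.

0.8664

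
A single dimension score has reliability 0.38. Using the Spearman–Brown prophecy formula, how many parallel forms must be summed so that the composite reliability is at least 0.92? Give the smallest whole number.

19

k ≥ ρ*(1−ρ₁)/(ρ₁(1−ρ*)) = 0.92·0.62 / (0.38·0.08) = 18.763.
Smallest integer k = 19.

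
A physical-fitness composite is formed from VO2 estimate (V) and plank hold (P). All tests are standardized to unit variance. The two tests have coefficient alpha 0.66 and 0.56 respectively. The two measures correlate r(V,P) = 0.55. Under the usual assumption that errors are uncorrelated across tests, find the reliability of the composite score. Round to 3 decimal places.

0.748

Var(V+P) = 2 + 2·[0.55] = 2 + 1.1 = 3.1.
With uncorrelated errors the cross-covariances are all true-score covariance, so they carry over unchanged; only the diagonal terms shrink to ρᵢσᵢ².
True-score variance = [0.66 + 0.56] + 1.1 = 1.22 + 1.1 = 2.32.
Reliability = 2.32 / 3.1 = 0.748.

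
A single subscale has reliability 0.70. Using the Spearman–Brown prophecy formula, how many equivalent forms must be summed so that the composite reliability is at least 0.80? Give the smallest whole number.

2

k ≥ ρ*(1−ρ₁)/(ρ₁(1−ρ*)) = 0.80·0.30 / (0.70·0.20) = 1.714.
Smallest integer k = 2.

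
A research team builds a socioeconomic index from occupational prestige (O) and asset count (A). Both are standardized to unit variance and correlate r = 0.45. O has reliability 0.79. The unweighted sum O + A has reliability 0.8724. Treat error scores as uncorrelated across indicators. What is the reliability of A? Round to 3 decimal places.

Var(O+A) = 2 + 2·0.45 = 2.900.
True-score variance = ρ_O + ρ_A + 2·0.45, so 0.8724 = (0.79 + ρ_A + 0.90) / 2.900.
ρ_A = 0.8724·2.900 − 0.79 − 0.90 = 0.840.

0.840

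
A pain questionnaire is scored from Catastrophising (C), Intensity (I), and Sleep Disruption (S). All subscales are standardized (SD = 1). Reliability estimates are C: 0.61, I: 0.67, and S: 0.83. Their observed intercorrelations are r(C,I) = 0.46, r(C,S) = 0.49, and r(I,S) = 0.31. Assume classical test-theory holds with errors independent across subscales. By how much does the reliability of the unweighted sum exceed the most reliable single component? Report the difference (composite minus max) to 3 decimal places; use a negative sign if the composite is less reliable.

0.009

Var(sum) = 3 + 2.52 = 5.52; true-score variance = 2.11 + 2.52 = 4.63; composite reliability = 0.8388.
Max component reliability = 0.8300.
Difference = 0.8388 − 0.8300 = 0.009.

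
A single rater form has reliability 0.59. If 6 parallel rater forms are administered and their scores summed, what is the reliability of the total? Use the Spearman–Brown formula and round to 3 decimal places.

ρ_k = kρ / (1 + (k−1)ρ) = 6·0.59 / (1 + 5·0.59) = 3.540 / 3.950 = 0.896.

0.896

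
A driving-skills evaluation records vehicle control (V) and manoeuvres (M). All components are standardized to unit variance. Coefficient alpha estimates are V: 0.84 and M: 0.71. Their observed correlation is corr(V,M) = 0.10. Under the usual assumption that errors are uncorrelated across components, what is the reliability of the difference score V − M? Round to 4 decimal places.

Var(V−M) = 1 + 1 − 2·0.10 = 2 − 0.2 = 1.8.
With uncorrelated errors the cross-covariances are all true-score covariance, so they carry over unchanged; only the diagonal terms shrink to ρᵢσᵢ².
True-score variance = [0.84 + 0.71] − 0.2 = 1.55 − 0.2 = 1.35.
Reliability = 1.35 / 1.8 = 0.7500.

0.7500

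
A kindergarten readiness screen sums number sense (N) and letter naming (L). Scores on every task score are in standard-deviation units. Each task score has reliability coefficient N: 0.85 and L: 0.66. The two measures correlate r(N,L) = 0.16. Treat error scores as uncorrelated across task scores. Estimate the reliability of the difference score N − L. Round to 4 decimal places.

0.7083

Var(N−L) = 1 + 1 − 2·0.16 = 2 − 0.32 = 1.68.
Under uncorrelated errors the observed covariances equal the true-score covariances, so only the own-variance terms attenuate.
True-score variance = [0.85 + 0.66] − 0.32 = 1.51 − 0.32 = 1.19.
Reliability = 1.19 / 1.68 = 0.7083.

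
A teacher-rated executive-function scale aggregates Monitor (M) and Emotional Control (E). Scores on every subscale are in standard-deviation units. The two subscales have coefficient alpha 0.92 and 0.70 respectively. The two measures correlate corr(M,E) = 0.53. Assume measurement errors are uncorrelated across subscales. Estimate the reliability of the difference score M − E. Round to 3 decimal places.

0.596

Var(M−E) = 1 + 1 − 2·0.53 = 2 − 1.06 = 0.94.
Under uncorrelated errors the observed covariances equal the true-score covariances, so only the own-variance terms attenuate.
True-score variance = [0.92 + 0.70] − 1.06 = 1.62 − 1.06 = 0.56.
Reliability = 0.56 / 0.94 = 0.596.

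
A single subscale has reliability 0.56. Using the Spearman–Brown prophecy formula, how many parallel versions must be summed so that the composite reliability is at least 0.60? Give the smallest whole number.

k ≥ ρ*(1−ρ₁)/(ρ₁(1−ρ*)) = 0.60·0.44 / (0.56·0.40) = 1.179.
Smallest integer k = 2.

2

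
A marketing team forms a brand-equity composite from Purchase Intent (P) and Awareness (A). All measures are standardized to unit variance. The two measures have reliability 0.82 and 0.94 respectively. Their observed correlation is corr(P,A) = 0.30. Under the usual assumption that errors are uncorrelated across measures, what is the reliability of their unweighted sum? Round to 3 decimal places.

0.908

Var(P+A) = 2 + 2·[0.30] = 2 + 0.6 = 2.6.
With uncorrelated errors the cross-covariances are all true-score covariance, so they carry over unchanged; only the diagonal terms shrink to ρᵢσᵢ².
True-score variance = [0.82 + 0.94] + 0.6 = 1.76 + 0.6 = 2.36.
Reliability = 2.36 / 2.6 = 0.908.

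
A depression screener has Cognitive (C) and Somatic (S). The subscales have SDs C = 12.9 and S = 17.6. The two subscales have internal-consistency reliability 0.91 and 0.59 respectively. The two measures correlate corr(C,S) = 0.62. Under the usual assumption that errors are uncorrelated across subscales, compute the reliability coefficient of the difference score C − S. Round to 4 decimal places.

Var(C−S) = 12.9² + 17.6² − 2·12.9·17.6·0.62 = 476.17 − 281.53 = 194.64.
Under uncorrelated errors the observed covariances equal the true-score covariances, so only the own-variance terms attenuate.
True-score variance = [12.9²·0.91 + 17.6²·0.59] − 281.53 = 334.192 − 281.53 = 52.6619.
Reliability = 52.6619 / 194.64 = 0.2706.

0.2706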